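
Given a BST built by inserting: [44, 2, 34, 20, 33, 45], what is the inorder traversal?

Tree insertion order: [44, 2, 34, 20, 33, 45]
Tree (level-order array): [44, 2, 45, None, 34, None, None, 20, None, None, 33]
Inorder traversal: [2, 20, 33, 34, 44, 45]


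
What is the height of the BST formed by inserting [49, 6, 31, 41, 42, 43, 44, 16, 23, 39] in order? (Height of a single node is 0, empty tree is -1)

Insertion order: [49, 6, 31, 41, 42, 43, 44, 16, 23, 39]
Tree (level-order array): [49, 6, None, None, 31, 16, 41, None, 23, 39, 42, None, None, None, None, None, 43, None, 44]
Compute height bottom-up (empty subtree = -1):
  height(23) = 1 + max(-1, -1) = 0
  height(16) = 1 + max(-1, 0) = 1
  height(39) = 1 + max(-1, -1) = 0
  height(44) = 1 + max(-1, -1) = 0
  height(43) = 1 + max(-1, 0) = 1
  height(42) = 1 + max(-1, 1) = 2
  height(41) = 1 + max(0, 2) = 3
  height(31) = 1 + max(1, 3) = 4
  height(6) = 1 + max(-1, 4) = 5
  height(49) = 1 + max(5, -1) = 6
Height = 6


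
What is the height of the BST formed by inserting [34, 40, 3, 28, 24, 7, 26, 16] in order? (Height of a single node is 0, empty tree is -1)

Insertion order: [34, 40, 3, 28, 24, 7, 26, 16]
Tree (level-order array): [34, 3, 40, None, 28, None, None, 24, None, 7, 26, None, 16]
Compute height bottom-up (empty subtree = -1):
  height(16) = 1 + max(-1, -1) = 0
  height(7) = 1 + max(-1, 0) = 1
  height(26) = 1 + max(-1, -1) = 0
  height(24) = 1 + max(1, 0) = 2
  height(28) = 1 + max(2, -1) = 3
  height(3) = 1 + max(-1, 3) = 4
  height(40) = 1 + max(-1, -1) = 0
  height(34) = 1 + max(4, 0) = 5
Height = 5


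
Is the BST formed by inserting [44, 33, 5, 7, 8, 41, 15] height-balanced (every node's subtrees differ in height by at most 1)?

Tree (level-order array): [44, 33, None, 5, 41, None, 7, None, None, None, 8, None, 15]
Definition: a tree is height-balanced if, at every node, |h(left) - h(right)| <= 1 (empty subtree has height -1).
Bottom-up per-node check:
  node 15: h_left=-1, h_right=-1, diff=0 [OK], height=0
  node 8: h_left=-1, h_right=0, diff=1 [OK], height=1
  node 7: h_left=-1, h_right=1, diff=2 [FAIL (|-1-1|=2 > 1)], height=2
  node 5: h_left=-1, h_right=2, diff=3 [FAIL (|-1-2|=3 > 1)], height=3
  node 41: h_left=-1, h_right=-1, diff=0 [OK], height=0
  node 33: h_left=3, h_right=0, diff=3 [FAIL (|3-0|=3 > 1)], height=4
  node 44: h_left=4, h_right=-1, diff=5 [FAIL (|4--1|=5 > 1)], height=5
Node 7 violates the condition: |-1 - 1| = 2 > 1.
Result: Not balanced


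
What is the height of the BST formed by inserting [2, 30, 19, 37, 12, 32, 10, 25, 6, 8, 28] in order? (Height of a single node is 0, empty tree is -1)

Insertion order: [2, 30, 19, 37, 12, 32, 10, 25, 6, 8, 28]
Tree (level-order array): [2, None, 30, 19, 37, 12, 25, 32, None, 10, None, None, 28, None, None, 6, None, None, None, None, 8]
Compute height bottom-up (empty subtree = -1):
  height(8) = 1 + max(-1, -1) = 0
  height(6) = 1 + max(-1, 0) = 1
  height(10) = 1 + max(1, -1) = 2
  height(12) = 1 + max(2, -1) = 3
  height(28) = 1 + max(-1, -1) = 0
  height(25) = 1 + max(-1, 0) = 1
  height(19) = 1 + max(3, 1) = 4
  height(32) = 1 + max(-1, -1) = 0
  height(37) = 1 + max(0, -1) = 1
  height(30) = 1 + max(4, 1) = 5
  height(2) = 1 + max(-1, 5) = 6
Height = 6


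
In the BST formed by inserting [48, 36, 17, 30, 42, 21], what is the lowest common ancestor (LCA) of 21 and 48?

Tree insertion order: [48, 36, 17, 30, 42, 21]
Tree (level-order array): [48, 36, None, 17, 42, None, 30, None, None, 21]
In a BST, the LCA of p=21, q=48 is the first node v on the
root-to-leaf path with p <= v <= q (go left if both < v, right if both > v).
Walk from root:
  at 48: 21 <= 48 <= 48, this is the LCA
LCA = 48


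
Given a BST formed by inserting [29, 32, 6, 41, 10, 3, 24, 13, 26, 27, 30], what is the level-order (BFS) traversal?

Tree insertion order: [29, 32, 6, 41, 10, 3, 24, 13, 26, 27, 30]
Tree (level-order array): [29, 6, 32, 3, 10, 30, 41, None, None, None, 24, None, None, None, None, 13, 26, None, None, None, 27]
BFS from the root, enqueuing left then right child of each popped node:
  queue [29] -> pop 29, enqueue [6, 32], visited so far: [29]
  queue [6, 32] -> pop 6, enqueue [3, 10], visited so far: [29, 6]
  queue [32, 3, 10] -> pop 32, enqueue [30, 41], visited so far: [29, 6, 32]
  queue [3, 10, 30, 41] -> pop 3, enqueue [none], visited so far: [29, 6, 32, 3]
  queue [10, 30, 41] -> pop 10, enqueue [24], visited so far: [29, 6, 32, 3, 10]
  queue [30, 41, 24] -> pop 30, enqueue [none], visited so far: [29, 6, 32, 3, 10, 30]
  queue [41, 24] -> pop 41, enqueue [none], visited so far: [29, 6, 32, 3, 10, 30, 41]
  queue [24] -> pop 24, enqueue [13, 26], visited so far: [29, 6, 32, 3, 10, 30, 41, 24]
  queue [13, 26] -> pop 13, enqueue [none], visited so far: [29, 6, 32, 3, 10, 30, 41, 24, 13]
  queue [26] -> pop 26, enqueue [27], visited so far: [29, 6, 32, 3, 10, 30, 41, 24, 13, 26]
  queue [27] -> pop 27, enqueue [none], visited so far: [29, 6, 32, 3, 10, 30, 41, 24, 13, 26, 27]
Result: [29, 6, 32, 3, 10, 30, 41, 24, 13, 26, 27]


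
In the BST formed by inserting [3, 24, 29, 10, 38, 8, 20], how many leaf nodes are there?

Tree built from: [3, 24, 29, 10, 38, 8, 20]
Tree (level-order array): [3, None, 24, 10, 29, 8, 20, None, 38]
Rule: A leaf has 0 children.
Per-node child counts:
  node 3: 1 child(ren)
  node 24: 2 child(ren)
  node 10: 2 child(ren)
  node 8: 0 child(ren)
  node 20: 0 child(ren)
  node 29: 1 child(ren)
  node 38: 0 child(ren)
Matching nodes: [8, 20, 38]
Count of leaf nodes: 3


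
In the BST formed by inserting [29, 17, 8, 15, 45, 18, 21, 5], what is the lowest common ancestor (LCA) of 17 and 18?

Tree insertion order: [29, 17, 8, 15, 45, 18, 21, 5]
Tree (level-order array): [29, 17, 45, 8, 18, None, None, 5, 15, None, 21]
In a BST, the LCA of p=17, q=18 is the first node v on the
root-to-leaf path with p <= v <= q (go left if both < v, right if both > v).
Walk from root:
  at 29: both 17 and 18 < 29, go left
  at 17: 17 <= 17 <= 18, this is the LCA
LCA = 17


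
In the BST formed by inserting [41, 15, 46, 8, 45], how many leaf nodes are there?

Tree built from: [41, 15, 46, 8, 45]
Tree (level-order array): [41, 15, 46, 8, None, 45]
Rule: A leaf has 0 children.
Per-node child counts:
  node 41: 2 child(ren)
  node 15: 1 child(ren)
  node 8: 0 child(ren)
  node 46: 1 child(ren)
  node 45: 0 child(ren)
Matching nodes: [8, 45]
Count of leaf nodes: 2


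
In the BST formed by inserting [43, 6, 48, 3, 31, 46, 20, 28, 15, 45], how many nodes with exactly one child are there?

Tree built from: [43, 6, 48, 3, 31, 46, 20, 28, 15, 45]
Tree (level-order array): [43, 6, 48, 3, 31, 46, None, None, None, 20, None, 45, None, 15, 28]
Rule: These are nodes with exactly 1 non-null child.
Per-node child counts:
  node 43: 2 child(ren)
  node 6: 2 child(ren)
  node 3: 0 child(ren)
  node 31: 1 child(ren)
  node 20: 2 child(ren)
  node 15: 0 child(ren)
  node 28: 0 child(ren)
  node 48: 1 child(ren)
  node 46: 1 child(ren)
  node 45: 0 child(ren)
Matching nodes: [31, 48, 46]
Count of nodes with exactly one child: 3


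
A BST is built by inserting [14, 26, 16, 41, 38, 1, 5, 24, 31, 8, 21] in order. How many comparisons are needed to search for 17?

Search path for 17: 14 -> 26 -> 16 -> 24 -> 21
Found: False
Comparisons: 5


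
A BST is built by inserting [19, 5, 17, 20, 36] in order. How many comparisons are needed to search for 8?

Search path for 8: 19 -> 5 -> 17
Found: False
Comparisons: 3


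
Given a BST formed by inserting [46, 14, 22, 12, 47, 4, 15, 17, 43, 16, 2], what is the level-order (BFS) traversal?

Tree insertion order: [46, 14, 22, 12, 47, 4, 15, 17, 43, 16, 2]
Tree (level-order array): [46, 14, 47, 12, 22, None, None, 4, None, 15, 43, 2, None, None, 17, None, None, None, None, 16]
BFS from the root, enqueuing left then right child of each popped node:
  queue [46] -> pop 46, enqueue [14, 47], visited so far: [46]
  queue [14, 47] -> pop 14, enqueue [12, 22], visited so far: [46, 14]
  queue [47, 12, 22] -> pop 47, enqueue [none], visited so far: [46, 14, 47]
  queue [12, 22] -> pop 12, enqueue [4], visited so far: [46, 14, 47, 12]
  queue [22, 4] -> pop 22, enqueue [15, 43], visited so far: [46, 14, 47, 12, 22]
  queue [4, 15, 43] -> pop 4, enqueue [2], visited so far: [46, 14, 47, 12, 22, 4]
  queue [15, 43, 2] -> pop 15, enqueue [17], visited so far: [46, 14, 47, 12, 22, 4, 15]
  queue [43, 2, 17] -> pop 43, enqueue [none], visited so far: [46, 14, 47, 12, 22, 4, 15, 43]
  queue [2, 17] -> pop 2, enqueue [none], visited so far: [46, 14, 47, 12, 22, 4, 15, 43, 2]
  queue [17] -> pop 17, enqueue [16], visited so far: [46, 14, 47, 12, 22, 4, 15, 43, 2, 17]
  queue [16] -> pop 16, enqueue [none], visited so far: [46, 14, 47, 12, 22, 4, 15, 43, 2, 17, 16]
Result: [46, 14, 47, 12, 22, 4, 15, 43, 2, 17, 16]


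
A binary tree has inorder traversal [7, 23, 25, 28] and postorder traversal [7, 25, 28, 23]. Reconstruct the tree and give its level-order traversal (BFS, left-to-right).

Inorder:   [7, 23, 25, 28]
Postorder: [7, 25, 28, 23]
Algorithm: postorder visits root last, so walk postorder right-to-left;
each value is the root of the current inorder slice — split it at that
value, recurse on the right subtree first, then the left.
Recursive splits:
  root=23; inorder splits into left=[7], right=[25, 28]
  root=28; inorder splits into left=[25], right=[]
  root=25; inorder splits into left=[], right=[]
  root=7; inorder splits into left=[], right=[]
Reconstructed level-order: [23, 7, 28, 25]


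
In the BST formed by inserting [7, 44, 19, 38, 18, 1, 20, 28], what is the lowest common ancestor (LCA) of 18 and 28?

Tree insertion order: [7, 44, 19, 38, 18, 1, 20, 28]
Tree (level-order array): [7, 1, 44, None, None, 19, None, 18, 38, None, None, 20, None, None, 28]
In a BST, the LCA of p=18, q=28 is the first node v on the
root-to-leaf path with p <= v <= q (go left if both < v, right if both > v).
Walk from root:
  at 7: both 18 and 28 > 7, go right
  at 44: both 18 and 28 < 44, go left
  at 19: 18 <= 19 <= 28, this is the LCA
LCA = 19


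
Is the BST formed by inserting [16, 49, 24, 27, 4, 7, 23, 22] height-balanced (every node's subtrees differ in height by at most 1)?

Tree (level-order array): [16, 4, 49, None, 7, 24, None, None, None, 23, 27, 22]
Definition: a tree is height-balanced if, at every node, |h(left) - h(right)| <= 1 (empty subtree has height -1).
Bottom-up per-node check:
  node 7: h_left=-1, h_right=-1, diff=0 [OK], height=0
  node 4: h_left=-1, h_right=0, diff=1 [OK], height=1
  node 22: h_left=-1, h_right=-1, diff=0 [OK], height=0
  node 23: h_left=0, h_right=-1, diff=1 [OK], height=1
  node 27: h_left=-1, h_right=-1, diff=0 [OK], height=0
  node 24: h_left=1, h_right=0, diff=1 [OK], height=2
  node 49: h_left=2, h_right=-1, diff=3 [FAIL (|2--1|=3 > 1)], height=3
  node 16: h_left=1, h_right=3, diff=2 [FAIL (|1-3|=2 > 1)], height=4
Node 49 violates the condition: |2 - -1| = 3 > 1.
Result: Not balanced


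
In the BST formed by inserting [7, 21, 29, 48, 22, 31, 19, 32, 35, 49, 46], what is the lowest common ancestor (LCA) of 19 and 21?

Tree insertion order: [7, 21, 29, 48, 22, 31, 19, 32, 35, 49, 46]
Tree (level-order array): [7, None, 21, 19, 29, None, None, 22, 48, None, None, 31, 49, None, 32, None, None, None, 35, None, 46]
In a BST, the LCA of p=19, q=21 is the first node v on the
root-to-leaf path with p <= v <= q (go left if both < v, right if both > v).
Walk from root:
  at 7: both 19 and 21 > 7, go right
  at 21: 19 <= 21 <= 21, this is the LCA
LCA = 21


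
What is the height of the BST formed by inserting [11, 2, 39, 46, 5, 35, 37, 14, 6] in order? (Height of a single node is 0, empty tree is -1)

Insertion order: [11, 2, 39, 46, 5, 35, 37, 14, 6]
Tree (level-order array): [11, 2, 39, None, 5, 35, 46, None, 6, 14, 37]
Compute height bottom-up (empty subtree = -1):
  height(6) = 1 + max(-1, -1) = 0
  height(5) = 1 + max(-1, 0) = 1
  height(2) = 1 + max(-1, 1) = 2
  height(14) = 1 + max(-1, -1) = 0
  height(37) = 1 + max(-1, -1) = 0
  height(35) = 1 + max(0, 0) = 1
  height(46) = 1 + max(-1, -1) = 0
  height(39) = 1 + max(1, 0) = 2
  height(11) = 1 + max(2, 2) = 3
Height = 3


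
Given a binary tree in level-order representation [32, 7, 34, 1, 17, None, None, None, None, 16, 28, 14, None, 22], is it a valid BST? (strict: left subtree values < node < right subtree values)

Level-order array: [32, 7, 34, 1, 17, None, None, None, None, 16, 28, 14, None, 22]
Validate using subtree bounds (lo, hi): at each node, require lo < value < hi,
then recurse left with hi=value and right with lo=value.
Preorder trace (stopping at first violation):
  at node 32 with bounds (-inf, +inf): OK
  at node 7 with bounds (-inf, 32): OK
  at node 1 with bounds (-inf, 7): OK
  at node 17 with bounds (7, 32): OK
  at node 16 with bounds (7, 17): OK
  at node 14 with bounds (7, 16): OK
  at node 28 with bounds (17, 32): OK
  at node 22 with bounds (17, 28): OK
  at node 34 with bounds (32, +inf): OK
No violation found at any node.
Result: Valid BST


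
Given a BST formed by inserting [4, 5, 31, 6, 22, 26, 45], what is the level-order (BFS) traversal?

Tree insertion order: [4, 5, 31, 6, 22, 26, 45]
Tree (level-order array): [4, None, 5, None, 31, 6, 45, None, 22, None, None, None, 26]
BFS from the root, enqueuing left then right child of each popped node:
  queue [4] -> pop 4, enqueue [5], visited so far: [4]
  queue [5] -> pop 5, enqueue [31], visited so far: [4, 5]
  queue [31] -> pop 31, enqueue [6, 45], visited so far: [4, 5, 31]
  queue [6, 45] -> pop 6, enqueue [22], visited so far: [4, 5, 31, 6]
  queue [45, 22] -> pop 45, enqueue [none], visited so far: [4, 5, 31, 6, 45]
  queue [22] -> pop 22, enqueue [26], visited so far: [4, 5, 31, 6, 45, 22]
  queue [26] -> pop 26, enqueue [none], visited so far: [4, 5, 31, 6, 45, 22, 26]
Result: [4, 5, 31, 6, 45, 22, 26]


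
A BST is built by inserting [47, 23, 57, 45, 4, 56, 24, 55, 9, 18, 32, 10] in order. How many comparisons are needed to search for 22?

Search path for 22: 47 -> 23 -> 4 -> 9 -> 18
Found: False
Comparisons: 5


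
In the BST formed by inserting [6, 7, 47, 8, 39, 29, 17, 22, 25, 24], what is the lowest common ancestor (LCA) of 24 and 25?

Tree insertion order: [6, 7, 47, 8, 39, 29, 17, 22, 25, 24]
Tree (level-order array): [6, None, 7, None, 47, 8, None, None, 39, 29, None, 17, None, None, 22, None, 25, 24]
In a BST, the LCA of p=24, q=25 is the first node v on the
root-to-leaf path with p <= v <= q (go left if both < v, right if both > v).
Walk from root:
  at 6: both 24 and 25 > 6, go right
  at 7: both 24 and 25 > 7, go right
  at 47: both 24 and 25 < 47, go left
  at 8: both 24 and 25 > 8, go right
  at 39: both 24 and 25 < 39, go left
  at 29: both 24 and 25 < 29, go left
  at 17: both 24 and 25 > 17, go right
  at 22: both 24 and 25 > 22, go right
  at 25: 24 <= 25 <= 25, this is the LCA
LCA = 25


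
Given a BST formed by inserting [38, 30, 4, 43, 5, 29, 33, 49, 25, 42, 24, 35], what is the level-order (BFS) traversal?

Tree insertion order: [38, 30, 4, 43, 5, 29, 33, 49, 25, 42, 24, 35]
Tree (level-order array): [38, 30, 43, 4, 33, 42, 49, None, 5, None, 35, None, None, None, None, None, 29, None, None, 25, None, 24]
BFS from the root, enqueuing left then right child of each popped node:
  queue [38] -> pop 38, enqueue [30, 43], visited so far: [38]
  queue [30, 43] -> pop 30, enqueue [4, 33], visited so far: [38, 30]
  queue [43, 4, 33] -> pop 43, enqueue [42, 49], visited so far: [38, 30, 43]
  queue [4, 33, 42, 49] -> pop 4, enqueue [5], visited so far: [38, 30, 43, 4]
  queue [33, 42, 49, 5] -> pop 33, enqueue [35], visited so far: [38, 30, 43, 4, 33]
  queue [42, 49, 5, 35] -> pop 42, enqueue [none], visited so far: [38, 30, 43, 4, 33, 42]
  queue [49, 5, 35] -> pop 49, enqueue [none], visited so far: [38, 30, 43, 4, 33, 42, 49]
  queue [5, 35] -> pop 5, enqueue [29], visited so far: [38, 30, 43, 4, 33, 42, 49, 5]
  queue [35, 29] -> pop 35, enqueue [none], visited so far: [38, 30, 43, 4, 33, 42, 49, 5, 35]
  queue [29] -> pop 29, enqueue [25], visited so far: [38, 30, 43, 4, 33, 42, 49, 5, 35, 29]
  queue [25] -> pop 25, enqueue [24], visited so far: [38, 30, 43, 4, 33, 42, 49, 5, 35, 29, 25]
  queue [24] -> pop 24, enqueue [none], visited so far: [38, 30, 43, 4, 33, 42, 49, 5, 35, 29, 25, 24]
Result: [38, 30, 43, 4, 33, 42, 49, 5, 35, 29, 25, 24]


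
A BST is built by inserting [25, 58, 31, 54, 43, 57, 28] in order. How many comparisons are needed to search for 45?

Search path for 45: 25 -> 58 -> 31 -> 54 -> 43
Found: False
Comparisons: 5


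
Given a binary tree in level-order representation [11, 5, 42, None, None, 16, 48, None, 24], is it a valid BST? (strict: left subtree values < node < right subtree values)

Level-order array: [11, 5, 42, None, None, 16, 48, None, 24]
Validate using subtree bounds (lo, hi): at each node, require lo < value < hi,
then recurse left with hi=value and right with lo=value.
Preorder trace (stopping at first violation):
  at node 11 with bounds (-inf, +inf): OK
  at node 5 with bounds (-inf, 11): OK
  at node 42 with bounds (11, +inf): OK
  at node 16 with bounds (11, 42): OK
  at node 24 with bounds (16, 42): OK
  at node 48 with bounds (42, +inf): OK
No violation found at any node.
Result: Valid BST


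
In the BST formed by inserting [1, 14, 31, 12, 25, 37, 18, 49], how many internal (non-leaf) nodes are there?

Tree built from: [1, 14, 31, 12, 25, 37, 18, 49]
Tree (level-order array): [1, None, 14, 12, 31, None, None, 25, 37, 18, None, None, 49]
Rule: An internal node has at least one child.
Per-node child counts:
  node 1: 1 child(ren)
  node 14: 2 child(ren)
  node 12: 0 child(ren)
  node 31: 2 child(ren)
  node 25: 1 child(ren)
  node 18: 0 child(ren)
  node 37: 1 child(ren)
  node 49: 0 child(ren)
Matching nodes: [1, 14, 31, 25, 37]
Count of internal (non-leaf) nodes: 5


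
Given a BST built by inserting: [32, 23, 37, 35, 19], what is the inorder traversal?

Tree insertion order: [32, 23, 37, 35, 19]
Tree (level-order array): [32, 23, 37, 19, None, 35]
Inorder traversal: [19, 23, 32, 35, 37]


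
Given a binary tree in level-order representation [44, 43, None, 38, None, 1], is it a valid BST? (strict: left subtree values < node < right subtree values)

Level-order array: [44, 43, None, 38, None, 1]
Validate using subtree bounds (lo, hi): at each node, require lo < value < hi,
then recurse left with hi=value and right with lo=value.
Preorder trace (stopping at first violation):
  at node 44 with bounds (-inf, +inf): OK
  at node 43 with bounds (-inf, 44): OK
  at node 38 with bounds (-inf, 43): OK
  at node 1 with bounds (-inf, 38): OK
No violation found at any node.
Result: Valid BST


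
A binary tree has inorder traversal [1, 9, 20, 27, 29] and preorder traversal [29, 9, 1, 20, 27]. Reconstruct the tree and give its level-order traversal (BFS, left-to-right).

Inorder:  [1, 9, 20, 27, 29]
Preorder: [29, 9, 1, 20, 27]
Algorithm: preorder visits root first, so consume preorder in order;
for each root, split the current inorder slice at that value into
left-subtree inorder and right-subtree inorder, then recurse.
Recursive splits:
  root=29; inorder splits into left=[1, 9, 20, 27], right=[]
  root=9; inorder splits into left=[1], right=[20, 27]
  root=1; inorder splits into left=[], right=[]
  root=20; inorder splits into left=[], right=[27]
  root=27; inorder splits into left=[], right=[]
Reconstructed level-order: [29, 9, 1, 20, 27]


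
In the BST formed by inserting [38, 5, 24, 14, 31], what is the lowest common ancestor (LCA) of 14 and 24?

Tree insertion order: [38, 5, 24, 14, 31]
Tree (level-order array): [38, 5, None, None, 24, 14, 31]
In a BST, the LCA of p=14, q=24 is the first node v on the
root-to-leaf path with p <= v <= q (go left if both < v, right if both > v).
Walk from root:
  at 38: both 14 and 24 < 38, go left
  at 5: both 14 and 24 > 5, go right
  at 24: 14 <= 24 <= 24, this is the LCA
LCA = 24


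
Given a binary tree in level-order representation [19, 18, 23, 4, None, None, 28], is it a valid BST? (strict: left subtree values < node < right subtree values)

Level-order array: [19, 18, 23, 4, None, None, 28]
Validate using subtree bounds (lo, hi): at each node, require lo < value < hi,
then recurse left with hi=value and right with lo=value.
Preorder trace (stopping at first violation):
  at node 19 with bounds (-inf, +inf): OK
  at node 18 with bounds (-inf, 19): OK
  at node 4 with bounds (-inf, 18): OK
  at node 23 with bounds (19, +inf): OK
  at node 28 with bounds (23, +inf): OK
No violation found at any node.
Result: Valid BST


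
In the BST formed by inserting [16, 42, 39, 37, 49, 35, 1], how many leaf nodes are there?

Tree built from: [16, 42, 39, 37, 49, 35, 1]
Tree (level-order array): [16, 1, 42, None, None, 39, 49, 37, None, None, None, 35]
Rule: A leaf has 0 children.
Per-node child counts:
  node 16: 2 child(ren)
  node 1: 0 child(ren)
  node 42: 2 child(ren)
  node 39: 1 child(ren)
  node 37: 1 child(ren)
  node 35: 0 child(ren)
  node 49: 0 child(ren)
Matching nodes: [1, 35, 49]
Count of leaf nodes: 3


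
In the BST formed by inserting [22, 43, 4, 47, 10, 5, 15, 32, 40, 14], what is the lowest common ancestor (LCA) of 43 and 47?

Tree insertion order: [22, 43, 4, 47, 10, 5, 15, 32, 40, 14]
Tree (level-order array): [22, 4, 43, None, 10, 32, 47, 5, 15, None, 40, None, None, None, None, 14]
In a BST, the LCA of p=43, q=47 is the first node v on the
root-to-leaf path with p <= v <= q (go left if both < v, right if both > v).
Walk from root:
  at 22: both 43 and 47 > 22, go right
  at 43: 43 <= 43 <= 47, this is the LCA
LCA = 43


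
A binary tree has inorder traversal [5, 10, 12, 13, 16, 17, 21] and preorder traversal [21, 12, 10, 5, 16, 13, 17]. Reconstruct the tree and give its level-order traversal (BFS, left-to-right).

Inorder:  [5, 10, 12, 13, 16, 17, 21]
Preorder: [21, 12, 10, 5, 16, 13, 17]
Algorithm: preorder visits root first, so consume preorder in order;
for each root, split the current inorder slice at that value into
left-subtree inorder and right-subtree inorder, then recurse.
Recursive splits:
  root=21; inorder splits into left=[5, 10, 12, 13, 16, 17], right=[]
  root=12; inorder splits into left=[5, 10], right=[13, 16, 17]
  root=10; inorder splits into left=[5], right=[]
  root=5; inorder splits into left=[], right=[]
  root=16; inorder splits into left=[13], right=[17]
  root=13; inorder splits into left=[], right=[]
  root=17; inorder splits into left=[], right=[]
Reconstructed level-order: [21, 12, 10, 16, 5, 13, 17]


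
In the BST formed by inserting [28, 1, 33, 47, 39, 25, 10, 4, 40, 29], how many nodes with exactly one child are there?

Tree built from: [28, 1, 33, 47, 39, 25, 10, 4, 40, 29]
Tree (level-order array): [28, 1, 33, None, 25, 29, 47, 10, None, None, None, 39, None, 4, None, None, 40]
Rule: These are nodes with exactly 1 non-null child.
Per-node child counts:
  node 28: 2 child(ren)
  node 1: 1 child(ren)
  node 25: 1 child(ren)
  node 10: 1 child(ren)
  node 4: 0 child(ren)
  node 33: 2 child(ren)
  node 29: 0 child(ren)
  node 47: 1 child(ren)
  node 39: 1 child(ren)
  node 40: 0 child(ren)
Matching nodes: [1, 25, 10, 47, 39]
Count of nodes with exactly one child: 5


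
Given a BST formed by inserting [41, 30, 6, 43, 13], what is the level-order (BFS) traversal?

Tree insertion order: [41, 30, 6, 43, 13]
Tree (level-order array): [41, 30, 43, 6, None, None, None, None, 13]
BFS from the root, enqueuing left then right child of each popped node:
  queue [41] -> pop 41, enqueue [30, 43], visited so far: [41]
  queue [30, 43] -> pop 30, enqueue [6], visited so far: [41, 30]
  queue [43, 6] -> pop 43, enqueue [none], visited so far: [41, 30, 43]
  queue [6] -> pop 6, enqueue [13], visited so far: [41, 30, 43, 6]
  queue [13] -> pop 13, enqueue [none], visited so far: [41, 30, 43, 6, 13]
Result: [41, 30, 43, 6, 13]


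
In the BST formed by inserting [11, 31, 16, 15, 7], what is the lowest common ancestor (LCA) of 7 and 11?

Tree insertion order: [11, 31, 16, 15, 7]
Tree (level-order array): [11, 7, 31, None, None, 16, None, 15]
In a BST, the LCA of p=7, q=11 is the first node v on the
root-to-leaf path with p <= v <= q (go left if both < v, right if both > v).
Walk from root:
  at 11: 7 <= 11 <= 11, this is the LCA
LCA = 11


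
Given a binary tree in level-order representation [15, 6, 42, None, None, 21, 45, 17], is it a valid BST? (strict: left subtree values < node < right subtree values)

Level-order array: [15, 6, 42, None, None, 21, 45, 17]
Validate using subtree bounds (lo, hi): at each node, require lo < value < hi,
then recurse left with hi=value and right with lo=value.
Preorder trace (stopping at first violation):
  at node 15 with bounds (-inf, +inf): OK
  at node 6 with bounds (-inf, 15): OK
  at node 42 with bounds (15, +inf): OK
  at node 21 with bounds (15, 42): OK
  at node 17 with bounds (15, 21): OK
  at node 45 with bounds (42, +inf): OK
No violation found at any node.
Result: Valid BST


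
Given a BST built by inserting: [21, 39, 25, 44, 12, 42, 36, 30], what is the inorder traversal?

Tree insertion order: [21, 39, 25, 44, 12, 42, 36, 30]
Tree (level-order array): [21, 12, 39, None, None, 25, 44, None, 36, 42, None, 30]
Inorder traversal: [12, 21, 25, 30, 36, 39, 42, 44]


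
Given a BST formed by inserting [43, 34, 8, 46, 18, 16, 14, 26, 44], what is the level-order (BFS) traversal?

Tree insertion order: [43, 34, 8, 46, 18, 16, 14, 26, 44]
Tree (level-order array): [43, 34, 46, 8, None, 44, None, None, 18, None, None, 16, 26, 14]
BFS from the root, enqueuing left then right child of each popped node:
  queue [43] -> pop 43, enqueue [34, 46], visited so far: [43]
  queue [34, 46] -> pop 34, enqueue [8], visited so far: [43, 34]
  queue [46, 8] -> pop 46, enqueue [44], visited so far: [43, 34, 46]
  queue [8, 44] -> pop 8, enqueue [18], visited so far: [43, 34, 46, 8]
  queue [44, 18] -> pop 44, enqueue [none], visited so far: [43, 34, 46, 8, 44]
  queue [18] -> pop 18, enqueue [16, 26], visited so far: [43, 34, 46, 8, 44, 18]
  queue [16, 26] -> pop 16, enqueue [14], visited so far: [43, 34, 46, 8, 44, 18, 16]
  queue [26, 14] -> pop 26, enqueue [none], visited so far: [43, 34, 46, 8, 44, 18, 16, 26]
  queue [14] -> pop 14, enqueue [none], visited so far: [43, 34, 46, 8, 44, 18, 16, 26, 14]
Result: [43, 34, 46, 8, 44, 18, 16, 26, 14]


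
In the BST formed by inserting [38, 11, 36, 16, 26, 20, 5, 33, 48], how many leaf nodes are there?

Tree built from: [38, 11, 36, 16, 26, 20, 5, 33, 48]
Tree (level-order array): [38, 11, 48, 5, 36, None, None, None, None, 16, None, None, 26, 20, 33]
Rule: A leaf has 0 children.
Per-node child counts:
  node 38: 2 child(ren)
  node 11: 2 child(ren)
  node 5: 0 child(ren)
  node 36: 1 child(ren)
  node 16: 1 child(ren)
  node 26: 2 child(ren)
  node 20: 0 child(ren)
  node 33: 0 child(ren)
  node 48: 0 child(ren)
Matching nodes: [5, 20, 33, 48]
Count of leaf nodes: 4


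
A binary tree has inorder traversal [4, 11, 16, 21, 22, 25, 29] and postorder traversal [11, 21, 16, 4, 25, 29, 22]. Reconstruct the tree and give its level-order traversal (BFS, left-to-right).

Inorder:   [4, 11, 16, 21, 22, 25, 29]
Postorder: [11, 21, 16, 4, 25, 29, 22]
Algorithm: postorder visits root last, so walk postorder right-to-left;
each value is the root of the current inorder slice — split it at that
value, recurse on the right subtree first, then the left.
Recursive splits:
  root=22; inorder splits into left=[4, 11, 16, 21], right=[25, 29]
  root=29; inorder splits into left=[25], right=[]
  root=25; inorder splits into left=[], right=[]
  root=4; inorder splits into left=[], right=[11, 16, 21]
  root=16; inorder splits into left=[11], right=[21]
  root=21; inorder splits into left=[], right=[]
  root=11; inorder splits into left=[], right=[]
Reconstructed level-order: [22, 4, 29, 16, 25, 11, 21]


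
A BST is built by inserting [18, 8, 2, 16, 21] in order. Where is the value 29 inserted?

Starting tree (level order): [18, 8, 21, 2, 16]
Insertion path: 18 -> 21
Result: insert 29 as right child of 21
Final tree (level order): [18, 8, 21, 2, 16, None, 29]


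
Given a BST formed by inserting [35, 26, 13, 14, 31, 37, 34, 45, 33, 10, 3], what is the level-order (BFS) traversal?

Tree insertion order: [35, 26, 13, 14, 31, 37, 34, 45, 33, 10, 3]
Tree (level-order array): [35, 26, 37, 13, 31, None, 45, 10, 14, None, 34, None, None, 3, None, None, None, 33]
BFS from the root, enqueuing left then right child of each popped node:
  queue [35] -> pop 35, enqueue [26, 37], visited so far: [35]
  queue [26, 37] -> pop 26, enqueue [13, 31], visited so far: [35, 26]
  queue [37, 13, 31] -> pop 37, enqueue [45], visited so far: [35, 26, 37]
  queue [13, 31, 45] -> pop 13, enqueue [10, 14], visited so far: [35, 26, 37, 13]
  queue [31, 45, 10, 14] -> pop 31, enqueue [34], visited so far: [35, 26, 37, 13, 31]
  queue [45, 10, 14, 34] -> pop 45, enqueue [none], visited so far: [35, 26, 37, 13, 31, 45]
  queue [10, 14, 34] -> pop 10, enqueue [3], visited so far: [35, 26, 37, 13, 31, 45, 10]
  queue [14, 34, 3] -> pop 14, enqueue [none], visited so far: [35, 26, 37, 13, 31, 45, 10, 14]
  queue [34, 3] -> pop 34, enqueue [33], visited so far: [35, 26, 37, 13, 31, 45, 10, 14, 34]
  queue [3, 33] -> pop 3, enqueue [none], visited so far: [35, 26, 37, 13, 31, 45, 10, 14, 34, 3]
  queue [33] -> pop 33, enqueue [none], visited so far: [35, 26, 37, 13, 31, 45, 10, 14, 34, 3, 33]
Result: [35, 26, 37, 13, 31, 45, 10, 14, 34, 3, 33]


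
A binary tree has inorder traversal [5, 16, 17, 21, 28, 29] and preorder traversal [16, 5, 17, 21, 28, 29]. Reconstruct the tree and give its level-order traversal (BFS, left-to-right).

Inorder:  [5, 16, 17, 21, 28, 29]
Preorder: [16, 5, 17, 21, 28, 29]
Algorithm: preorder visits root first, so consume preorder in order;
for each root, split the current inorder slice at that value into
left-subtree inorder and right-subtree inorder, then recurse.
Recursive splits:
  root=16; inorder splits into left=[5], right=[17, 21, 28, 29]
  root=5; inorder splits into left=[], right=[]
  root=17; inorder splits into left=[], right=[21, 28, 29]
  root=21; inorder splits into left=[], right=[28, 29]
  root=28; inorder splits into left=[], right=[29]
  root=29; inorder splits into left=[], right=[]
Reconstructed level-order: [16, 5, 17, 21, 28, 29]


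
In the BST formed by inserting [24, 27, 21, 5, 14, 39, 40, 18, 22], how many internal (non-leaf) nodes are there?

Tree built from: [24, 27, 21, 5, 14, 39, 40, 18, 22]
Tree (level-order array): [24, 21, 27, 5, 22, None, 39, None, 14, None, None, None, 40, None, 18]
Rule: An internal node has at least one child.
Per-node child counts:
  node 24: 2 child(ren)
  node 21: 2 child(ren)
  node 5: 1 child(ren)
  node 14: 1 child(ren)
  node 18: 0 child(ren)
  node 22: 0 child(ren)
  node 27: 1 child(ren)
  node 39: 1 child(ren)
  node 40: 0 child(ren)
Matching nodes: [24, 21, 5, 14, 27, 39]
Count of internal (non-leaf) nodes: 6


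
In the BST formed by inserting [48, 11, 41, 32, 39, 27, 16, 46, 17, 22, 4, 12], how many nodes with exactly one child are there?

Tree built from: [48, 11, 41, 32, 39, 27, 16, 46, 17, 22, 4, 12]
Tree (level-order array): [48, 11, None, 4, 41, None, None, 32, 46, 27, 39, None, None, 16, None, None, None, 12, 17, None, None, None, 22]
Rule: These are nodes with exactly 1 non-null child.
Per-node child counts:
  node 48: 1 child(ren)
  node 11: 2 child(ren)
  node 4: 0 child(ren)
  node 41: 2 child(ren)
  node 32: 2 child(ren)
  node 27: 1 child(ren)
  node 16: 2 child(ren)
  node 12: 0 child(ren)
  node 17: 1 child(ren)
  node 22: 0 child(ren)
  node 39: 0 child(ren)
  node 46: 0 child(ren)
Matching nodes: [48, 27, 17]
Count of nodes with exactly one child: 3


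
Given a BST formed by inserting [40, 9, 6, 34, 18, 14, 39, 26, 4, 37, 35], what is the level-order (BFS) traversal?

Tree insertion order: [40, 9, 6, 34, 18, 14, 39, 26, 4, 37, 35]
Tree (level-order array): [40, 9, None, 6, 34, 4, None, 18, 39, None, None, 14, 26, 37, None, None, None, None, None, 35]
BFS from the root, enqueuing left then right child of each popped node:
  queue [40] -> pop 40, enqueue [9], visited so far: [40]
  queue [9] -> pop 9, enqueue [6, 34], visited so far: [40, 9]
  queue [6, 34] -> pop 6, enqueue [4], visited so far: [40, 9, 6]
  queue [34, 4] -> pop 34, enqueue [18, 39], visited so far: [40, 9, 6, 34]
  queue [4, 18, 39] -> pop 4, enqueue [none], visited so far: [40, 9, 6, 34, 4]
  queue [18, 39] -> pop 18, enqueue [14, 26], visited so far: [40, 9, 6, 34, 4, 18]
  queue [39, 14, 26] -> pop 39, enqueue [37], visited so far: [40, 9, 6, 34, 4, 18, 39]
  queue [14, 26, 37] -> pop 14, enqueue [none], visited so far: [40, 9, 6, 34, 4, 18, 39, 14]
  queue [26, 37] -> pop 26, enqueue [none], visited so far: [40, 9, 6, 34, 4, 18, 39, 14, 26]
  queue [37] -> pop 37, enqueue [35], visited so far: [40, 9, 6, 34, 4, 18, 39, 14, 26, 37]
  queue [35] -> pop 35, enqueue [none], visited so far: [40, 9, 6, 34, 4, 18, 39, 14, 26, 37, 35]
Result: [40, 9, 6, 34, 4, 18, 39, 14, 26, 37, 35]


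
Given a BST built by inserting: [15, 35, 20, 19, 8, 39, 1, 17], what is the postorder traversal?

Tree insertion order: [15, 35, 20, 19, 8, 39, 1, 17]
Tree (level-order array): [15, 8, 35, 1, None, 20, 39, None, None, 19, None, None, None, 17]
Postorder traversal: [1, 8, 17, 19, 20, 39, 35, 15]


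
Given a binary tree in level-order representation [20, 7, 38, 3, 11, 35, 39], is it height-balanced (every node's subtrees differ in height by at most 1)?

Tree (level-order array): [20, 7, 38, 3, 11, 35, 39]
Definition: a tree is height-balanced if, at every node, |h(left) - h(right)| <= 1 (empty subtree has height -1).
Bottom-up per-node check:
  node 3: h_left=-1, h_right=-1, diff=0 [OK], height=0
  node 11: h_left=-1, h_right=-1, diff=0 [OK], height=0
  node 7: h_left=0, h_right=0, diff=0 [OK], height=1
  node 35: h_left=-1, h_right=-1, diff=0 [OK], height=0
  node 39: h_left=-1, h_right=-1, diff=0 [OK], height=0
  node 38: h_left=0, h_right=0, diff=0 [OK], height=1
  node 20: h_left=1, h_right=1, diff=0 [OK], height=2
All nodes satisfy the balance condition.
Result: Balanced


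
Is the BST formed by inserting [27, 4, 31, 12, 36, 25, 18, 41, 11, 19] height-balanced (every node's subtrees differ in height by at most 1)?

Tree (level-order array): [27, 4, 31, None, 12, None, 36, 11, 25, None, 41, None, None, 18, None, None, None, None, 19]
Definition: a tree is height-balanced if, at every node, |h(left) - h(right)| <= 1 (empty subtree has height -1).
Bottom-up per-node check:
  node 11: h_left=-1, h_right=-1, diff=0 [OK], height=0
  node 19: h_left=-1, h_right=-1, diff=0 [OK], height=0
  node 18: h_left=-1, h_right=0, diff=1 [OK], height=1
  node 25: h_left=1, h_right=-1, diff=2 [FAIL (|1--1|=2 > 1)], height=2
  node 12: h_left=0, h_right=2, diff=2 [FAIL (|0-2|=2 > 1)], height=3
  node 4: h_left=-1, h_right=3, diff=4 [FAIL (|-1-3|=4 > 1)], height=4
  node 41: h_left=-1, h_right=-1, diff=0 [OK], height=0
  node 36: h_left=-1, h_right=0, diff=1 [OK], height=1
  node 31: h_left=-1, h_right=1, diff=2 [FAIL (|-1-1|=2 > 1)], height=2
  node 27: h_left=4, h_right=2, diff=2 [FAIL (|4-2|=2 > 1)], height=5
Node 25 violates the condition: |1 - -1| = 2 > 1.
Result: Not balanced


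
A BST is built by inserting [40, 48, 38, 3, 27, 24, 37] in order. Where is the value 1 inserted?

Starting tree (level order): [40, 38, 48, 3, None, None, None, None, 27, 24, 37]
Insertion path: 40 -> 38 -> 3
Result: insert 1 as left child of 3
Final tree (level order): [40, 38, 48, 3, None, None, None, 1, 27, None, None, 24, 37]


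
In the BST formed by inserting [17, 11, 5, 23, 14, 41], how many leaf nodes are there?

Tree built from: [17, 11, 5, 23, 14, 41]
Tree (level-order array): [17, 11, 23, 5, 14, None, 41]
Rule: A leaf has 0 children.
Per-node child counts:
  node 17: 2 child(ren)
  node 11: 2 child(ren)
  node 5: 0 child(ren)
  node 14: 0 child(ren)
  node 23: 1 child(ren)
  node 41: 0 child(ren)
Matching nodes: [5, 14, 41]
Count of leaf nodes: 3


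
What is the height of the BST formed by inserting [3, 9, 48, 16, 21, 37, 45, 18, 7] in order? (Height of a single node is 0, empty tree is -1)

Insertion order: [3, 9, 48, 16, 21, 37, 45, 18, 7]
Tree (level-order array): [3, None, 9, 7, 48, None, None, 16, None, None, 21, 18, 37, None, None, None, 45]
Compute height bottom-up (empty subtree = -1):
  height(7) = 1 + max(-1, -1) = 0
  height(18) = 1 + max(-1, -1) = 0
  height(45) = 1 + max(-1, -1) = 0
  height(37) = 1 + max(-1, 0) = 1
  height(21) = 1 + max(0, 1) = 2
  height(16) = 1 + max(-1, 2) = 3
  height(48) = 1 + max(3, -1) = 4
  height(9) = 1 + max(0, 4) = 5
  height(3) = 1 + max(-1, 5) = 6
Height = 6


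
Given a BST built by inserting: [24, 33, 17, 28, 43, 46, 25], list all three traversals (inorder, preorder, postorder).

Tree insertion order: [24, 33, 17, 28, 43, 46, 25]
Tree (level-order array): [24, 17, 33, None, None, 28, 43, 25, None, None, 46]
Inorder (L, root, R): [17, 24, 25, 28, 33, 43, 46]
Preorder (root, L, R): [24, 17, 33, 28, 25, 43, 46]
Postorder (L, R, root): [17, 25, 28, 46, 43, 33, 24]


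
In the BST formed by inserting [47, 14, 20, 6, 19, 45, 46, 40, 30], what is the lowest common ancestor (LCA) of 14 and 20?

Tree insertion order: [47, 14, 20, 6, 19, 45, 46, 40, 30]
Tree (level-order array): [47, 14, None, 6, 20, None, None, 19, 45, None, None, 40, 46, 30]
In a BST, the LCA of p=14, q=20 is the first node v on the
root-to-leaf path with p <= v <= q (go left if both < v, right if both > v).
Walk from root:
  at 47: both 14 and 20 < 47, go left
  at 14: 14 <= 14 <= 20, this is the LCA
LCA = 14


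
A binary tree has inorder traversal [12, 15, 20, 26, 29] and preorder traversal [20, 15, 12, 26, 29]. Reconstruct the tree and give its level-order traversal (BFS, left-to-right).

Inorder:  [12, 15, 20, 26, 29]
Preorder: [20, 15, 12, 26, 29]
Algorithm: preorder visits root first, so consume preorder in order;
for each root, split the current inorder slice at that value into
left-subtree inorder and right-subtree inorder, then recurse.
Recursive splits:
  root=20; inorder splits into left=[12, 15], right=[26, 29]
  root=15; inorder splits into left=[12], right=[]
  root=12; inorder splits into left=[], right=[]
  root=26; inorder splits into left=[], right=[29]
  root=29; inorder splits into left=[], right=[]
Reconstructed level-order: [20, 15, 26, 12, 29]


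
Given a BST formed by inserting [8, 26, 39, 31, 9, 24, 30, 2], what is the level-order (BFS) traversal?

Tree insertion order: [8, 26, 39, 31, 9, 24, 30, 2]
Tree (level-order array): [8, 2, 26, None, None, 9, 39, None, 24, 31, None, None, None, 30]
BFS from the root, enqueuing left then right child of each popped node:
  queue [8] -> pop 8, enqueue [2, 26], visited so far: [8]
  queue [2, 26] -> pop 2, enqueue [none], visited so far: [8, 2]
  queue [26] -> pop 26, enqueue [9, 39], visited so far: [8, 2, 26]
  queue [9, 39] -> pop 9, enqueue [24], visited so far: [8, 2, 26, 9]
  queue [39, 24] -> pop 39, enqueue [31], visited so far: [8, 2, 26, 9, 39]
  queue [24, 31] -> pop 24, enqueue [none], visited so far: [8, 2, 26, 9, 39, 24]
  queue [31] -> pop 31, enqueue [30], visited so far: [8, 2, 26, 9, 39, 24, 31]
  queue [30] -> pop 30, enqueue [none], visited so far: [8, 2, 26, 9, 39, 24, 31, 30]
Result: [8, 2, 26, 9, 39, 24, 31, 30]


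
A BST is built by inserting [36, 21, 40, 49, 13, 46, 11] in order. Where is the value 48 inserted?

Starting tree (level order): [36, 21, 40, 13, None, None, 49, 11, None, 46]
Insertion path: 36 -> 40 -> 49 -> 46
Result: insert 48 as right child of 46
Final tree (level order): [36, 21, 40, 13, None, None, 49, 11, None, 46, None, None, None, None, 48]


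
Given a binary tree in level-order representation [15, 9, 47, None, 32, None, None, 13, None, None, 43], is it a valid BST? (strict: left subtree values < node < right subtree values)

Level-order array: [15, 9, 47, None, 32, None, None, 13, None, None, 43]
Validate using subtree bounds (lo, hi): at each node, require lo < value < hi,
then recurse left with hi=value and right with lo=value.
Preorder trace (stopping at first violation):
  at node 15 with bounds (-inf, +inf): OK
  at node 9 with bounds (-inf, 15): OK
  at node 32 with bounds (9, 15): VIOLATION
Node 32 violates its bound: not (9 < 32 < 15).
Result: Not a valid BST
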